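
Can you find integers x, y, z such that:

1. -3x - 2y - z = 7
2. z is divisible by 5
Yes

Take x = -3, y = 1, z = 0. Substituting into each constraint:
  (1) -3(-3) - 2(1) + 0 = 7 ✓
  (2) 0 = 5 × 0, remainder 0 ✓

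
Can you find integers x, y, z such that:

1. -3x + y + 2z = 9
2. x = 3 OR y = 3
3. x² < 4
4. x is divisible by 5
Yes

Take x = 0, y = 3, z = 3. Substituting into each constraint:
  (1) -3(0) + 3 + 2(3) = 9 ✓
  (2) y = 3, target 3 ✓ (second branch holds)
  (3) x² = (0)² = 0, and 0 < 4 ✓
  (4) 0 = 5 × 0, remainder 0 ✓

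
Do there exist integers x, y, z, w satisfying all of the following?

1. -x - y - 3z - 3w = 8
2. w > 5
Yes

Take x = 0, y = 1, z = -9, w = 6. Substituting into each constraint:
  (1) 0 + (-1) - 3(-9) - 3(6) = 8 ✓
  (2) 6 > 5 ✓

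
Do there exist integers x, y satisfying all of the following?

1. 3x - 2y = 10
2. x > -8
Yes

Take x = 4, y = 1. Substituting into each constraint:
  (1) 3(4) - 2(1) = 10 ✓
  (2) 4 > -8 ✓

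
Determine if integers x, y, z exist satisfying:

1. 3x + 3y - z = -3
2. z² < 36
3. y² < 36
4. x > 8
No

The full constraint system is jointly infeasible over the integers. Each constraint and what it forces:

  - 3x + 3y - z = -3: is a linear equation tying the variables together
  - z² < 36: restricts z to |z| ≤ 5
  - y² < 36: restricts y to |y| ≤ 5
  - x > 8: bounds one variable relative to a constant

Range argument: with x ∈ [9, ∞], y ∈ [-5, 5], z ∈ [-5, 5], the left side of the equation is at least 7, but the right side is -3 < 7. No integer solution exists.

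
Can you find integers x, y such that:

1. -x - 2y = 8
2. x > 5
Yes

Take x = 6, y = -7. Substituting into each constraint:
  (1) (-6) - 2(-7) = 8 ✓
  (2) 6 > 5 ✓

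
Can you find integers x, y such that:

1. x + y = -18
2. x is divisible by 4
Yes

Take x = 0, y = -18. Substituting into each constraint:
  (1) 0 + (-18) = -18 ✓
  (2) 0 = 4 × 0, remainder 0 ✓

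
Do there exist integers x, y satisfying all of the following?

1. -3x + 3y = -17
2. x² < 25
No

Even the single constraint (-3x + 3y = -17) is infeasible over the integers.

  - -3x + 3y = -17: every term on the left is divisible by 3, so the LHS ≡ 0 (mod 3), but the RHS -17 is not — no integer solution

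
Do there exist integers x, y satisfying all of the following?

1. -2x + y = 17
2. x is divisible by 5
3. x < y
Yes

Take x = 0, y = 17. Substituting into each constraint:
  (1) -2(0) + 17 = 17 ✓
  (2) 0 = 5 × 0, remainder 0 ✓
  (3) 0 < 17 ✓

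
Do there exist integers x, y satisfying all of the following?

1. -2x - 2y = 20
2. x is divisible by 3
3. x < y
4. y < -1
Yes

Take x = -6, y = -4. Substituting into each constraint:
  (1) -2(-6) - 2(-4) = 20 ✓
  (2) -6 = 3 × -2, remainder 0 ✓
  (3) -6 < -4 ✓
  (4) -4 < -1 ✓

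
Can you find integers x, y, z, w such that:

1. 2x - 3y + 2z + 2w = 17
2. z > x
Yes

Take x = 0, y = -5, z = 1, w = 0. Substituting into each constraint:
  (1) 2(0) - 3(-5) + 2(1) + 2(0) = 17 ✓
  (2) 1 > 0 ✓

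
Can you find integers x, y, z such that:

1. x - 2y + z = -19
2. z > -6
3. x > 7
Yes

Take x = 8, y = 14, z = 1. Substituting into each constraint:
  (1) 8 - 2(14) + 1 = -19 ✓
  (2) 1 > -6 ✓
  (3) 8 > 7 ✓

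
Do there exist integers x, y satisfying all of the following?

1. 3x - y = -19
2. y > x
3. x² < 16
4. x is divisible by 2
Yes

Take x = 0, y = 19. Substituting into each constraint:
  (1) 3(0) + (-19) = -19 ✓
  (2) 19 > 0 ✓
  (3) x² = (0)² = 0, and 0 < 16 ✓
  (4) 0 = 2 × 0, remainder 0 ✓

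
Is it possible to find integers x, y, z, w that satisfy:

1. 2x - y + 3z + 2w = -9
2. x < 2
Yes

Take x = -4, y = 1, z = 0, w = 0. Substituting into each constraint:
  (1) 2(-4) + (-1) + 3(0) + 2(0) = -9 ✓
  (2) -4 < 2 ✓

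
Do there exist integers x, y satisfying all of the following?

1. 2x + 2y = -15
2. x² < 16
No

Even the single constraint (2x + 2y = -15) is infeasible over the integers.

  - 2x + 2y = -15: every term on the left is divisible by 2, so the LHS ≡ 0 (mod 2), but the RHS -15 is not — no integer solution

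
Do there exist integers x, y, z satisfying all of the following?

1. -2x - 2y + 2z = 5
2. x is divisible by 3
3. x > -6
No

Even the single constraint (-2x - 2y + 2z = 5) is infeasible over the integers.

  - -2x - 2y + 2z = 5: every term on the left is divisible by 2, so the LHS ≡ 0 (mod 2), but the RHS 5 is not — no integer solution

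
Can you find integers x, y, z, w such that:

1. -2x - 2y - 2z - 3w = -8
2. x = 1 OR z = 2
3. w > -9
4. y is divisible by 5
Yes

Take x = 2, y = 0, z = 2, w = 0. Substituting into each constraint:
  (1) -2(2) - 2(0) - 2(2) - 3(0) = -8 ✓
  (2) z = 2, target 2 ✓ (second branch holds)
  (3) 0 > -9 ✓
  (4) 0 = 5 × 0, remainder 0 ✓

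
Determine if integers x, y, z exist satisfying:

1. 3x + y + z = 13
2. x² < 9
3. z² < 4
Yes

Take x = 0, y = 13, z = 0. Substituting into each constraint:
  (1) 3(0) + 13 + 0 = 13 ✓
  (2) x² = (0)² = 0, and 0 < 9 ✓
  (3) z² = (0)² = 0, and 0 < 4 ✓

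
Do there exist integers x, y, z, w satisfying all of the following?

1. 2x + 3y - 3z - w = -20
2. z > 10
Yes

Take x = 0, y = 0, z = 11, w = -13. Substituting into each constraint:
  (1) 2(0) + 3(0) - 3(11) + 13 = -20 ✓
  (2) 11 > 10 ✓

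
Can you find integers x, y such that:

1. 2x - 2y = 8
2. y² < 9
Yes

Take x = 4, y = 0. Substituting into each constraint:
  (1) 2(4) - 2(0) = 8 ✓
  (2) y² = (0)² = 0, and 0 < 9 ✓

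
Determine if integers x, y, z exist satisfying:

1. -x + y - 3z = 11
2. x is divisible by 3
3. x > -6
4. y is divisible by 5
Yes

Take x = 0, y = 5, z = -2. Substituting into each constraint:
  (1) 0 + 5 - 3(-2) = 11 ✓
  (2) 0 = 3 × 0, remainder 0 ✓
  (3) 0 > -6 ✓
  (4) 5 = 5 × 1, remainder 0 ✓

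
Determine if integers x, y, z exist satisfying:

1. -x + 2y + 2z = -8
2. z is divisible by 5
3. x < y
Yes

Take x = 0, y = 1, z = -5. Substituting into each constraint:
  (1) 0 + 2(1) + 2(-5) = -8 ✓
  (2) -5 = 5 × -1, remainder 0 ✓
  (3) 0 < 1 ✓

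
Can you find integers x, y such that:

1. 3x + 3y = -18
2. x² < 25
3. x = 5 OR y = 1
No

The full constraint system is jointly infeasible over the integers. Each constraint and what it forces:

  - 3x + 3y = -18: is a linear equation tying the variables together
  - x² < 25: restricts x to |x| ≤ 4
  - x = 5 OR y = 1: forces a choice: either x = 5 or y = 1

Split on the disjunction (x = 5 OR y = 1):
  • If x = 5: this contradicts x² < 25, which requires |x| ≤ 4.
  • If y = 1: the equation forces x = -7, but x² < 25 requires |x| ≤ 4.
Both branches are infeasible, so the system has no integer solution.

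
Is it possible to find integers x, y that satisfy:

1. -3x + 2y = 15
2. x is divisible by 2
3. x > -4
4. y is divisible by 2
No

A contradictory subset is {-3x + 2y = 15, x is divisible by 2}. No integer assignment can satisfy these jointly:

  - -3x + 2y = 15: is a linear equation tying the variables together
  - x is divisible by 2: restricts x to multiples of 2

Modular obstruction: writing x = 2x', every remaining term of the linear equation is divisible by 2, so the left side is ≡ 0 (mod 2); but the right side 15 ≡ 1 (mod 2). No integers can satisfy it.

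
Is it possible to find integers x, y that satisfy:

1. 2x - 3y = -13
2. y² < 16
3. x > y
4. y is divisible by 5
No

A contradictory subset is {2x - 3y = -13, y² < 16, x > y}. No integer assignment can satisfy these jointly:

  - 2x - 3y = -13: is a linear equation tying the variables together
  - y² < 16: restricts y to |y| ≤ 3
  - x > y: bounds one variable relative to another variable

The bounds confine y to {-3, -2, -1, 0, 1, 2, 3}. For each value, substitute into the equation:
  • y = -3: the equation forces x = -11, but x > y fails since -11 ≤ -3.
  • y = -2: the equation gives 2x = -19, so x would not be an integer.
  • y = -1: the equation forces x = -8, but x > y fails since -8 ≤ -1.
  • y = 0: the equation gives 2x = -13, so x would not be an integer.
  • y = 1: the equation forces x = -5, but x > y fails since -5 ≤ 1.
  • y = 2: the equation gives 2x = -7, so x would not be an integer.
  • y = 3: the equation forces x = -2, but x > y fails since -2 ≤ 3.
Every case fails, so no integer solution exists.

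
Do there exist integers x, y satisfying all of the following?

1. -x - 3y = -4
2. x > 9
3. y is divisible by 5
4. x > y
Yes

Take x = 19, y = -5. Substituting into each constraint:
  (1) (-19) - 3(-5) = -4 ✓
  (2) 19 > 9 ✓
  (3) -5 = 5 × -1, remainder 0 ✓
  (4) 19 > -5 ✓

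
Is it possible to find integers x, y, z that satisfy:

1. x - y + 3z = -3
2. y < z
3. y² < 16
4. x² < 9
Yes

Take x = 0, y = -3, z = -2. Substituting into each constraint:
  (1) 0 + 3 + 3(-2) = -3 ✓
  (2) -3 < -2 ✓
  (3) y² = (-3)² = 9, and 9 < 16 ✓
  (4) x² = (0)² = 0, and 0 < 9 ✓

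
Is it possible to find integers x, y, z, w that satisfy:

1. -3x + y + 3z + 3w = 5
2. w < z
Yes

Take x = 0, y = 2, z = 1, w = 0. Substituting into each constraint:
  (1) -3(0) + 2 + 3(1) + 3(0) = 5 ✓
  (2) 0 < 1 ✓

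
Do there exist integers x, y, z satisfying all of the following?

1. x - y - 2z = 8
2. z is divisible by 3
Yes

Take x = 0, y = -8, z = 0. Substituting into each constraint:
  (1) 0 + 8 - 2(0) = 8 ✓
  (2) 0 = 3 × 0, remainder 0 ✓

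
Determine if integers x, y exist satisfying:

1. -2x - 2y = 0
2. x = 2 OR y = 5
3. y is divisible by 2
Yes

Take x = 2, y = -2. Substituting into each constraint:
  (1) -2(2) - 2(-2) = 0 ✓
  (2) x = 2, target 2 ✓ (first branch holds)
  (3) -2 = 2 × -1, remainder 0 ✓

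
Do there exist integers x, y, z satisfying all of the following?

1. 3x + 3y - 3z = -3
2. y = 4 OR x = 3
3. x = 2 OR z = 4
Yes

Take x = -1, y = 4, z = 4. Substituting into each constraint:
  (1) 3(-1) + 3(4) - 3(4) = -3 ✓
  (2) y = 4, target 4 ✓ (first branch holds)
  (3) z = 4, target 4 ✓ (second branch holds)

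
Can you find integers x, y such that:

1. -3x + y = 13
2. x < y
Yes

Take x = 0, y = 13. Substituting into each constraint:
  (1) -3(0) + 13 = 13 ✓
  (2) 0 < 13 ✓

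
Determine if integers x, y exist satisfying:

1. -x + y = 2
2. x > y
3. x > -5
No

A contradictory subset is {-x + y = 2, x > y}. No integer assignment can satisfy these jointly:

  - -x + y = 2: is a linear equation tying the variables together
  - x > y: bounds one variable relative to another variable

From the equation, x − y = -2, i.e. x − y = -2; but x > y requires x − y ≥ 1. Contradiction.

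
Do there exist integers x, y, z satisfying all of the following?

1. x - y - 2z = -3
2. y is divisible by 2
Yes

Take x = -3, y = 0, z = 0. Substituting into each constraint:
  (1) (-3) + 0 - 2(0) = -3 ✓
  (2) 0 = 2 × 0, remainder 0 ✓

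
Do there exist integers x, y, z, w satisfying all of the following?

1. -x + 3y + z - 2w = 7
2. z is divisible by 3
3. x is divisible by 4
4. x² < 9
Yes

Take x = 0, y = 1, z = 0, w = -2. Substituting into each constraint:
  (1) 0 + 3(1) + 0 - 2(-2) = 7 ✓
  (2) 0 = 3 × 0, remainder 0 ✓
  (3) 0 = 4 × 0, remainder 0 ✓
  (4) x² = (0)² = 0, and 0 < 9 ✓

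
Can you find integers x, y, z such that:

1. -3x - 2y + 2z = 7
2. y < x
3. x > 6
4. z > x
Yes

Take x = 7, y = -6, z = 8. Substituting into each constraint:
  (1) -3(7) - 2(-6) + 2(8) = 7 ✓
  (2) -6 < 7 ✓
  (3) 7 > 6 ✓
  (4) 8 > 7 ✓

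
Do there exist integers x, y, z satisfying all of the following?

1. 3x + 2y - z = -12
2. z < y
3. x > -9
Yes

Take x = -5, y = 2, z = 1. Substituting into each constraint:
  (1) 3(-5) + 2(2) + (-1) = -12 ✓
  (2) 1 < 2 ✓
  (3) -5 > -9 ✓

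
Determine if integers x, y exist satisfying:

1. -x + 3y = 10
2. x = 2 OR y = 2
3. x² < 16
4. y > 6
No

A contradictory subset is {-x + 3y = 10, x = 2 OR y = 2, y > 6}. No integer assignment can satisfy these jointly:

  - -x + 3y = 10: is a linear equation tying the variables together
  - x = 2 OR y = 2: forces a choice: either x = 2 or y = 2
  - y > 6: bounds one variable relative to a constant

Split on the disjunction (x = 2 OR y = 2):
  • If x = 2: the equation forces y = 4, which contradicts the bound y ≥ 7.
  • If y = 2: this contradicts the bound y ≥ 7.
Both branches are infeasible, so the system has no integer solution.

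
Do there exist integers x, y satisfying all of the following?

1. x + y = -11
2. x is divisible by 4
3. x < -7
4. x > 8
No

A contradictory subset is {x < -7, x > 8}. No integer assignment can satisfy these jointly:

  - x < -7: bounds one variable relative to a constant
  - x > 8: bounds one variable relative to a constant

Direct contradiction: the bounds on x require x ≥ 9 and x ≤ -8 simultaneously, which is empty.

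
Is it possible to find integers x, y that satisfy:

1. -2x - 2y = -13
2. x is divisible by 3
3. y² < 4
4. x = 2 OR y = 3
No

Even the single constraint (-2x - 2y = -13) is infeasible over the integers.

  - -2x - 2y = -13: every term on the left is divisible by 2, so the LHS ≡ 0 (mod 2), but the RHS -13 is not — no integer solution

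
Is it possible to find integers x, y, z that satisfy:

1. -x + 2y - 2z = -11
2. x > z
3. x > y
Yes

Take x = 1, y = -5, z = 0. Substituting into each constraint:
  (1) (-1) + 2(-5) - 2(0) = -11 ✓
  (2) 1 > 0 ✓
  (3) 1 > -5 ✓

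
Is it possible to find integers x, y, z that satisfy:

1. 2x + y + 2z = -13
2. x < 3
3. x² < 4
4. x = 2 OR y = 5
Yes

Take x = 1, y = 5, z = -10. Substituting into each constraint:
  (1) 2(1) + 5 + 2(-10) = -13 ✓
  (2) 1 < 3 ✓
  (3) x² = (1)² = 1, and 1 < 4 ✓
  (4) y = 5, target 5 ✓ (second branch holds)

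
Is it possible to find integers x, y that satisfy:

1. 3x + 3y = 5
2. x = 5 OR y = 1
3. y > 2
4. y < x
No

Even the single constraint (3x + 3y = 5) is infeasible over the integers.

  - 3x + 3y = 5: every term on the left is divisible by 3, so the LHS ≡ 0 (mod 3), but the RHS 5 is not — no integer solution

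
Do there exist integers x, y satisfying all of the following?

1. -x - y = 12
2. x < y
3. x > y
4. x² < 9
No

A contradictory subset is {x < y, x > y}. No integer assignment can satisfy these jointly:

  - x < y: bounds one variable relative to another variable
  - x > y: bounds one variable relative to another variable

Direct contradiction: y > x and x > y cannot both hold.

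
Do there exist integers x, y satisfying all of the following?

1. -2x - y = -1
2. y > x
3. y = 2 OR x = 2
No

The full constraint system is jointly infeasible over the integers. Each constraint and what it forces:

  - -2x - y = -1: is a linear equation tying the variables together
  - y > x: bounds one variable relative to another variable
  - y = 2 OR x = 2: forces a choice: either y = 2 or x = 2

Split on the disjunction (y = 2 OR x = 2):
  • If y = 2: with y = 2, every remaining term of the linear equation is divisible by 2, so the left side is ≡ 0 (mod 2); but the right side 1 ≡ 1 (mod 2). No integers can satisfy it.
  • If x = 2: the equation forces y = -3, giving (x, y) = (2, -3), which violates y > x.
Both branches are infeasible, so the system has no integer solution.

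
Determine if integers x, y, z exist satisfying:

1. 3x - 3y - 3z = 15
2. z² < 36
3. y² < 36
Yes

Take x = 0, y = 0, z = -5. Substituting into each constraint:
  (1) 3(0) - 3(0) - 3(-5) = 15 ✓
  (2) z² = (-5)² = 25, and 25 < 36 ✓
  (3) y² = (0)² = 0, and 0 < 36 ✓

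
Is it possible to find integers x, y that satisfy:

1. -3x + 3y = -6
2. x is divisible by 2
Yes

Take x = 0, y = -2. Substituting into each constraint:
  (1) -3(0) + 3(-2) = -6 ✓
  (2) 0 = 2 × 0, remainder 0 ✓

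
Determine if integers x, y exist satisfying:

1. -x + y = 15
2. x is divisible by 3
Yes

Take x = 0, y = 15. Substituting into each constraint:
  (1) 0 + 15 = 15 ✓
  (2) 0 = 3 × 0, remainder 0 ✓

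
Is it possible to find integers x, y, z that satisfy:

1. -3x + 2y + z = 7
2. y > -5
Yes

Take x = 1, y = 5, z = 0. Substituting into each constraint:
  (1) -3(1) + 2(5) + 0 = 7 ✓
  (2) 5 > -5 ✓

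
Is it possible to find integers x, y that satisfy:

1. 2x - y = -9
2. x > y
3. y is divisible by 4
No

A contradictory subset is {2x - y = -9, y is divisible by 4}. No integer assignment can satisfy these jointly:

  - 2x - y = -9: is a linear equation tying the variables together
  - y is divisible by 4: restricts y to multiples of 4

Modular obstruction: writing y = 4y', every remaining term of the linear equation is divisible by 2, so the left side is ≡ 0 (mod 2); but the right side -9 ≡ 1 (mod 2). No integers can satisfy it.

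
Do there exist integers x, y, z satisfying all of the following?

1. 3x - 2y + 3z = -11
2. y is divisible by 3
No

The full constraint system is jointly infeasible over the integers. Each constraint and what it forces:

  - 3x - 2y + 3z = -11: is a linear equation tying the variables together
  - y is divisible by 3: restricts y to multiples of 3

Modular obstruction: writing y = 3y', every remaining term of the linear equation is divisible by 3, so the left side is ≡ 0 (mod 3); but the right side -11 ≡ 1 (mod 3). No integers can satisfy it.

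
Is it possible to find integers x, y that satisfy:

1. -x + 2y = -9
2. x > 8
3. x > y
Yes

Take x = 9, y = 0. Substituting into each constraint:
  (1) (-9) + 2(0) = -9 ✓
  (2) 9 > 8 ✓
  (3) 9 > 0 ✓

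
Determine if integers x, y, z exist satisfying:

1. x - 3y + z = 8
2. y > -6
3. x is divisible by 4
Yes

Take x = 0, y = -2, z = 2. Substituting into each constraint:
  (1) 0 - 3(-2) + 2 = 8 ✓
  (2) -2 > -6 ✓
  (3) 0 = 4 × 0, remainder 0 ✓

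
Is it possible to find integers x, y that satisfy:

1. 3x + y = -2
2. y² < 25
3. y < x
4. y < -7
No

A contradictory subset is {y² < 25, y < -7}. No integer assignment can satisfy these jointly:

  - y² < 25: restricts y to |y| ≤ 4
  - y < -7: bounds one variable relative to a constant

Direct contradiction: the bounds on y require y ≥ -4 and y ≤ -8 simultaneously, which is empty.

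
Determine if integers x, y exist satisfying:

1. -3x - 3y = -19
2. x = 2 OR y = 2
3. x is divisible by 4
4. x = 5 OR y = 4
No

Even the single constraint (-3x - 3y = -19) is infeasible over the integers.

  - -3x - 3y = -19: every term on the left is divisible by 3, so the LHS ≡ 0 (mod 3), but the RHS -19 is not — no integer solution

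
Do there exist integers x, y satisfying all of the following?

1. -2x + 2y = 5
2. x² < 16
No

Even the single constraint (-2x + 2y = 5) is infeasible over the integers.

  - -2x + 2y = 5: every term on the left is divisible by 2, so the LHS ≡ 0 (mod 2), but the RHS 5 is not — no integer solution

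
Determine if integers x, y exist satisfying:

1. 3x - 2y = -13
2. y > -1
Yes

Take x = 1, y = 8. Substituting into each constraint:
  (1) 3(1) - 2(8) = -13 ✓
  (2) 8 > -1 ✓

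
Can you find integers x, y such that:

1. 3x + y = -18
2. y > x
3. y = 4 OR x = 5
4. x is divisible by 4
No

A contradictory subset is {3x + y = -18, y > x, y = 4 OR x = 5}. No integer assignment can satisfy these jointly:

  - 3x + y = -18: is a linear equation tying the variables together
  - y > x: bounds one variable relative to another variable
  - y = 4 OR x = 5: forces a choice: either y = 4 or x = 5

Split on the disjunction (y = 4 OR x = 5):
  • If y = 4: with y = 4, every remaining term of the linear equation is divisible by 3, so the left side is ≡ 0 (mod 3); but the right side -22 ≡ 2 (mod 3). No integers can satisfy it.
  • If x = 5: the equation forces y = -33, giving (x, y) = (5, -33), which violates y > x.
Both branches are infeasible, so the system has no integer solution.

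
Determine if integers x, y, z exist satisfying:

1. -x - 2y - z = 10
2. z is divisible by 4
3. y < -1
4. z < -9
Yes

Take x = 6, y = -2, z = -12. Substituting into each constraint:
  (1) (-6) - 2(-2) + 12 = 10 ✓
  (2) -12 = 4 × -3, remainder 0 ✓
  (3) -2 < -1 ✓
  (4) -12 < -9 ✓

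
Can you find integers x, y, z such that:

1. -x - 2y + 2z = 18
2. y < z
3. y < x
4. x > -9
Yes

Take x = 0, y = -1, z = 8. Substituting into each constraint:
  (1) 0 - 2(-1) + 2(8) = 18 ✓
  (2) -1 < 8 ✓
  (3) -1 < 0 ✓
  (4) 0 > -9 ✓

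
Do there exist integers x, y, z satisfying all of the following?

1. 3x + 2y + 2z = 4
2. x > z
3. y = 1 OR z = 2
Yes

Take x = 4, y = -6, z = 2. Substituting into each constraint:
  (1) 3(4) + 2(-6) + 2(2) = 4 ✓
  (2) 4 > 2 ✓
  (3) z = 2, target 2 ✓ (second branch holds)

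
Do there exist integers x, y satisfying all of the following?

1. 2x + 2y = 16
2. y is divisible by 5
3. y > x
Yes

Take x = 3, y = 5. Substituting into each constraint:
  (1) 2(3) + 2(5) = 16 ✓
  (2) 5 = 5 × 1, remainder 0 ✓
  (3) 5 > 3 ✓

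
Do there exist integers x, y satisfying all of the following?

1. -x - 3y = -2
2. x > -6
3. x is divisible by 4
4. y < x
Yes

Take x = 8, y = -2. Substituting into each constraint:
  (1) (-8) - 3(-2) = -2 ✓
  (2) 8 > -6 ✓
  (3) 8 = 4 × 2, remainder 0 ✓
  (4) -2 < 8 ✓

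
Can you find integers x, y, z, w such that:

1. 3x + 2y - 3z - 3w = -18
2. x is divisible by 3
Yes

Take x = 0, y = 0, z = 0, w = 6. Substituting into each constraint:
  (1) 3(0) + 2(0) - 3(0) - 3(6) = -18 ✓
  (2) 0 = 3 × 0, remainder 0 ✓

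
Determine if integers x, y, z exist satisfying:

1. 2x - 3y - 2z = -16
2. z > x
Yes

Take x = -2, y = 4, z = 0. Substituting into each constraint:
  (1) 2(-2) - 3(4) - 2(0) = -16 ✓
  (2) 0 > -2 ✓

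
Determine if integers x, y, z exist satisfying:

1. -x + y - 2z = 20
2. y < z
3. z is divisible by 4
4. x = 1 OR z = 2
Yes

Take x = 1, y = -27, z = -24. Substituting into each constraint:
  (1) (-1) + (-27) - 2(-24) = 20 ✓
  (2) -27 < -24 ✓
  (3) -24 = 4 × -6, remainder 0 ✓
  (4) x = 1, target 1 ✓ (first branch holds)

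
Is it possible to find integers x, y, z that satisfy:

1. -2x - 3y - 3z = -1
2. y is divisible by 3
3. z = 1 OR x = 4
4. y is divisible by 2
Yes

Take x = 8, y = -6, z = 1. Substituting into each constraint:
  (1) -2(8) - 3(-6) - 3(1) = -1 ✓
  (2) -6 = 3 × -2, remainder 0 ✓
  (3) z = 1, target 1 ✓ (first branch holds)
  (4) -6 = 2 × -3, remainder 0 ✓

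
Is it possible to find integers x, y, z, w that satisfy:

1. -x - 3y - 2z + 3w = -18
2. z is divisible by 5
Yes

Take x = 0, y = 6, z = 0, w = 0. Substituting into each constraint:
  (1) 0 - 3(6) - 2(0) + 3(0) = -18 ✓
  (2) 0 = 5 × 0, remainder 0 ✓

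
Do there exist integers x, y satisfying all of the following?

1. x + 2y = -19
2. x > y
Yes

Take x = 1, y = -10. Substituting into each constraint:
  (1) 1 + 2(-10) = -19 ✓
  (2) 1 > -10 ✓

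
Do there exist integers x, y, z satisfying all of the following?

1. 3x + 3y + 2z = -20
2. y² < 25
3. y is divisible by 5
Yes

Take x = -8, y = 0, z = 2. Substituting into each constraint:
  (1) 3(-8) + 3(0) + 2(2) = -20 ✓
  (2) y² = (0)² = 0, and 0 < 25 ✓
  (3) 0 = 5 × 0, remainder 0 ✓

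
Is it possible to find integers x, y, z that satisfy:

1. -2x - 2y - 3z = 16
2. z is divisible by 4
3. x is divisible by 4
Yes

Take x = 0, y = -8, z = 0. Substituting into each constraint:
  (1) -2(0) - 2(-8) - 3(0) = 16 ✓
  (2) 0 = 4 × 0, remainder 0 ✓
  (3) 0 = 4 × 0, remainder 0 ✓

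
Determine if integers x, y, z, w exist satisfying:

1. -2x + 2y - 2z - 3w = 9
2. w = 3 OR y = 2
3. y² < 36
Yes

Take x = 0, y = 0, z = -9, w = 3. Substituting into each constraint:
  (1) -2(0) + 2(0) - 2(-9) - 3(3) = 9 ✓
  (2) w = 3, target 3 ✓ (first branch holds)
  (3) y² = (0)² = 0, and 0 < 36 ✓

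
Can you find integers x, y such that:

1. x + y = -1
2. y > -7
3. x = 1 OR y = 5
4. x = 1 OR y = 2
Yes

Take x = 1, y = -2. Substituting into each constraint:
  (1) 1 + (-2) = -1 ✓
  (2) -2 > -7 ✓
  (3) x = 1, target 1 ✓ (first branch holds)
  (4) x = 1, target 1 ✓ (first branch holds)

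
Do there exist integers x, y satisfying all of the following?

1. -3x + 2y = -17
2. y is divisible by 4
Yes

Take x = 3, y = -4. Substituting into each constraint:
  (1) -3(3) + 2(-4) = -17 ✓
  (2) -4 = 4 × -1, remainder 0 ✓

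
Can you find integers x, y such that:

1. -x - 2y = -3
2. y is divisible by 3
Yes

Take x = 3, y = 0. Substituting into each constraint:
  (1) (-3) - 2(0) = -3 ✓
  (2) 0 = 3 × 0, remainder 0 ✓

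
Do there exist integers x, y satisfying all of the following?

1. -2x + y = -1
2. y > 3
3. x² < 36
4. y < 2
No

A contradictory subset is {y > 3, y < 2}. No integer assignment can satisfy these jointly:

  - y > 3: bounds one variable relative to a constant
  - y < 2: bounds one variable relative to a constant

Direct contradiction: the bounds on y require y ≥ 4 and y ≤ 1 simultaneously, which is empty.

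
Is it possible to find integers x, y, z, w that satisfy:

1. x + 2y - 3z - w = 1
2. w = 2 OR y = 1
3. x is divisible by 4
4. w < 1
Yes

Take x = 0, y = 1, z = 1, w = -2. Substituting into each constraint:
  (1) 0 + 2(1) - 3(1) + 2 = 1 ✓
  (2) y = 1, target 1 ✓ (second branch holds)
  (3) 0 = 4 × 0, remainder 0 ✓
  (4) -2 < 1 ✓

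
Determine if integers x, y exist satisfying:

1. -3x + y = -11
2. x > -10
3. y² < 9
Yes

Take x = 4, y = 1. Substituting into each constraint:
  (1) -3(4) + 1 = -11 ✓
  (2) 4 > -10 ✓
  (3) y² = (1)² = 1, and 1 < 9 ✓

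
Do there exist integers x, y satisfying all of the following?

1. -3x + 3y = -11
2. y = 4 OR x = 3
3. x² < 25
No

Even the single constraint (-3x + 3y = -11) is infeasible over the integers.

  - -3x + 3y = -11: every term on the left is divisible by 3, so the LHS ≡ 0 (mod 3), but the RHS -11 is not — no integer solution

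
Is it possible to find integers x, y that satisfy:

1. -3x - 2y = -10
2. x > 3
Yes

Take x = 4, y = -1. Substituting into each constraint:
  (1) -3(4) - 2(-1) = -10 ✓
  (2) 4 > 3 ✓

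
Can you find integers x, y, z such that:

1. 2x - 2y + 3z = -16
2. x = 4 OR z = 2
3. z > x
Yes

Take x = 1, y = 12, z = 2. Substituting into each constraint:
  (1) 2(1) - 2(12) + 3(2) = -16 ✓
  (2) z = 2, target 2 ✓ (second branch holds)
  (3) 2 > 1 ✓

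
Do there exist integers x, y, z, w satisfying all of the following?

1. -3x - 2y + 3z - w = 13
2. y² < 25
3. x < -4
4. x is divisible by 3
Yes

Take x = -6, y = 0, z = -1, w = 2. Substituting into each constraint:
  (1) -3(-6) - 2(0) + 3(-1) + (-2) = 13 ✓
  (2) y² = (0)² = 0, and 0 < 25 ✓
  (3) -6 < -4 ✓
  (4) -6 = 3 × -2, remainder 0 ✓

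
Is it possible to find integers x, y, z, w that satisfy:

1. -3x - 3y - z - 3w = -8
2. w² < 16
Yes

Take x = 0, y = 0, z = 8, w = 0. Substituting into each constraint:
  (1) -3(0) - 3(0) + (-8) - 3(0) = -8 ✓
  (2) w² = (0)² = 0, and 0 < 16 ✓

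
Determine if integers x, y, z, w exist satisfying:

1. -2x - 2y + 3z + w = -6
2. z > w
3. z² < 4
Yes

Take x = 0, y = 2, z = 0, w = -2. Substituting into each constraint:
  (1) -2(0) - 2(2) + 3(0) + (-2) = -6 ✓
  (2) 0 > -2 ✓
  (3) z² = (0)² = 0, and 0 < 4 ✓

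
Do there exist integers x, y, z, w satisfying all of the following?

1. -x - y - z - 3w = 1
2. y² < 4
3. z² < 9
Yes

Take x = 2, y = 0, z = 0, w = -1. Substituting into each constraint:
  (1) (-2) + 0 + 0 - 3(-1) = 1 ✓
  (2) y² = (0)² = 0, and 0 < 4 ✓
  (3) z² = (0)² = 0, and 0 < 9 ✓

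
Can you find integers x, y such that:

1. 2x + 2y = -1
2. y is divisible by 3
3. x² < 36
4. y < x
No

Even the single constraint (2x + 2y = -1) is infeasible over the integers.

  - 2x + 2y = -1: every term on the left is divisible by 2, so the LHS ≡ 0 (mod 2), but the RHS -1 is not — no integer solution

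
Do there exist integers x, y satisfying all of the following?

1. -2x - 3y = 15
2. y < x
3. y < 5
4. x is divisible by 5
Yes

Take x = 0, y = -5. Substituting into each constraint:
  (1) -2(0) - 3(-5) = 15 ✓
  (2) -5 < 0 ✓
  (3) -5 < 5 ✓
  (4) 0 = 5 × 0, remainder 0 ✓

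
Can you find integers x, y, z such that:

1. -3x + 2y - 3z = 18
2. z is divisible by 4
Yes

Take x = -6, y = 0, z = 0. Substituting into each constraint:
  (1) -3(-6) + 2(0) - 3(0) = 18 ✓
  (2) 0 = 4 × 0, remainder 0 ✓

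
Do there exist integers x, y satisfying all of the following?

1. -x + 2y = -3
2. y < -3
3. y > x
Yes

Take x = -5, y = -4. Substituting into each constraint:
  (1) 5 + 2(-4) = -3 ✓
  (2) -4 < -3 ✓
  (3) -4 > -5 ✓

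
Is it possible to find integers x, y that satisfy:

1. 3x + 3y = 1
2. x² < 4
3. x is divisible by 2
No

Even the single constraint (3x + 3y = 1) is infeasible over the integers.

  - 3x + 3y = 1: every term on the left is divisible by 3, so the LHS ≡ 0 (mod 3), but the RHS 1 is not — no integer solution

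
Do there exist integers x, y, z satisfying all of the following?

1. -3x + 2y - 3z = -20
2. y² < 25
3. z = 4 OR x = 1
Yes

Take x = 4, y = 2, z = 4. Substituting into each constraint:
  (1) -3(4) + 2(2) - 3(4) = -20 ✓
  (2) y² = (2)² = 4, and 4 < 25 ✓
  (3) z = 4, target 4 ✓ (first branch holds)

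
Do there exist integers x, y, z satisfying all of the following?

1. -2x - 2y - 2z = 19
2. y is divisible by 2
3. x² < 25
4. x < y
No

Even the single constraint (-2x - 2y - 2z = 19) is infeasible over the integers.

  - -2x - 2y - 2z = 19: every term on the left is divisible by 2, so the LHS ≡ 0 (mod 2), but the RHS 19 is not — no integer solution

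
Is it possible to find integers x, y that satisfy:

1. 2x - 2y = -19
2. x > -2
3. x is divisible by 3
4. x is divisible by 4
No

Even the single constraint (2x - 2y = -19) is infeasible over the integers.

  - 2x - 2y = -19: every term on the left is divisible by 2, so the LHS ≡ 0 (mod 2), but the RHS -19 is not — no integer solution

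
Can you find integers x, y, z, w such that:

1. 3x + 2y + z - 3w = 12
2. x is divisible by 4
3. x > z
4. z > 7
Yes

Take x = 12, y = 0, z = 9, w = 11. Substituting into each constraint:
  (1) 3(12) + 2(0) + 9 - 3(11) = 12 ✓
  (2) 12 = 4 × 3, remainder 0 ✓
  (3) 12 > 9 ✓
  (4) 9 > 7 ✓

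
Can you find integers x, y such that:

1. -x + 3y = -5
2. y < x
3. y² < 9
Yes

Take x = 5, y = 0. Substituting into each constraint:
  (1) (-5) + 3(0) = -5 ✓
  (2) 0 < 5 ✓
  (3) y² = (0)² = 0, and 0 < 9 ✓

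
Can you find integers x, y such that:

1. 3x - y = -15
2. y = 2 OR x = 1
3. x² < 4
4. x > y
No

A contradictory subset is {3x - y = -15, y = 2 OR x = 1, x > y}. No integer assignment can satisfy these jointly:

  - 3x - y = -15: is a linear equation tying the variables together
  - y = 2 OR x = 1: forces a choice: either y = 2 or x = 1
  - x > y: bounds one variable relative to another variable

Split on the disjunction (y = 2 OR x = 1):
  • If y = 2: with y = 2, every remaining term of the linear equation is divisible by 3, so the left side is ≡ 0 (mod 3); but the right side -13 ≡ 2 (mod 3). No integers can satisfy it.
  • If x = 1: the equation forces y = 18, giving (x, y) = (1, 18), which violates x > y.
Both branches are infeasible, so the system has no integer solution.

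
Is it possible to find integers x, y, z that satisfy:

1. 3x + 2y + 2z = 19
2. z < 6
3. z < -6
Yes

Take x = 11, y = 0, z = -7. Substituting into each constraint:
  (1) 3(11) + 2(0) + 2(-7) = 19 ✓
  (2) -7 < 6 ✓
  (3) -7 < -6 ✓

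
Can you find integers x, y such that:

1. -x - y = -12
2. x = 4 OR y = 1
Yes

Take x = 4, y = 8. Substituting into each constraint:
  (1) (-4) + (-8) = -12 ✓
  (2) x = 4, target 4 ✓ (first branch holds)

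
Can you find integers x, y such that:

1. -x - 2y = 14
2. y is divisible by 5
Yes

Take x = -14, y = 0. Substituting into each constraint:
  (1) 14 - 2(0) = 14 ✓
  (2) 0 = 5 × 0, remainder 0 ✓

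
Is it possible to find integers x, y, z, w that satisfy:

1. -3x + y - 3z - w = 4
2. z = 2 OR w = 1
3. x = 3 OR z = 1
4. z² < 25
Yes

Take x = -3, y = -1, z = 1, w = 1. Substituting into each constraint:
  (1) -3(-3) + (-1) - 3(1) + (-1) = 4 ✓
  (2) w = 1, target 1 ✓ (second branch holds)
  (3) z = 1, target 1 ✓ (second branch holds)
  (4) z² = (1)² = 1, and 1 < 25 ✓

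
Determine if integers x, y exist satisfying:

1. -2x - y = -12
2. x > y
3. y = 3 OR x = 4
No

The full constraint system is jointly infeasible over the integers. Each constraint and what it forces:

  - -2x - y = -12: is a linear equation tying the variables together
  - x > y: bounds one variable relative to another variable
  - y = 3 OR x = 4: forces a choice: either y = 3 or x = 4

Split on the disjunction (y = 3 OR x = 4):
  • If y = 3: with y = 3, every remaining term of the linear equation is divisible by 2, so the left side is ≡ 0 (mod 2); but the right side -9 ≡ 1 (mod 2). No integers can satisfy it.
  • If x = 4: the equation forces y = 4, giving (x, y) = (4, 4), which violates x > y.
Both branches are infeasible, so the system has no integer solution.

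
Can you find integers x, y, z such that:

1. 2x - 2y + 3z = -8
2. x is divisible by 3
Yes

Take x = 0, y = 4, z = 0. Substituting into each constraint:
  (1) 2(0) - 2(4) + 3(0) = -8 ✓
  (2) 0 = 3 × 0, remainder 0 ✓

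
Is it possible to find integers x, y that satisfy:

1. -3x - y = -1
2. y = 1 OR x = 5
Yes

Take x = 0, y = 1. Substituting into each constraint:
  (1) -3(0) + (-1) = -1 ✓
  (2) y = 1, target 1 ✓ (first branch holds)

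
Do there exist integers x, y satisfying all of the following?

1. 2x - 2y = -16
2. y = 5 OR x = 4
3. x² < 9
No

The full constraint system is jointly infeasible over the integers. Each constraint and what it forces:

  - 2x - 2y = -16: is a linear equation tying the variables together
  - y = 5 OR x = 4: forces a choice: either y = 5 or x = 4
  - x² < 9: restricts x to |x| ≤ 2

Split on the disjunction (y = 5 OR x = 4):
  • If y = 5: the equation forces x = -3, but x² < 9 requires |x| ≤ 2.
  • If x = 4: this contradicts x² < 9, which requires |x| ≤ 2.
Both branches are infeasible, so the system has no integer solution.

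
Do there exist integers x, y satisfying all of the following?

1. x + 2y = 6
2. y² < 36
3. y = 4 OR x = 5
Yes

Take x = -2, y = 4. Substituting into each constraint:
  (1) (-2) + 2(4) = 6 ✓
  (2) y² = (4)² = 16, and 16 < 36 ✓
  (3) y = 4, target 4 ✓ (first branch holds)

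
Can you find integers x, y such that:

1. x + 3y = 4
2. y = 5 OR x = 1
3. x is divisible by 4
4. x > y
No

A contradictory subset is {x + 3y = 4, y = 5 OR x = 1, x > y}. No integer assignment can satisfy these jointly:

  - x + 3y = 4: is a linear equation tying the variables together
  - y = 5 OR x = 1: forces a choice: either y = 5 or x = 1
  - x > y: bounds one variable relative to another variable

Split on the disjunction (y = 5 OR x = 1):
  • If y = 5: the equation forces x = -11, giving (y, x) = (5, -11), which violates x > y.
  • If x = 1: the equation forces y = 1, giving (x, y) = (1, 1), which violates x > y.
Both branches are infeasible, so the system has no integer solution.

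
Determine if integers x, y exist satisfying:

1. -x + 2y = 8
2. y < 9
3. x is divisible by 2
Yes

Take x = 0, y = 4. Substituting into each constraint:
  (1) 0 + 2(4) = 8 ✓
  (2) 4 < 9 ✓
  (3) 0 = 2 × 0, remainder 0 ✓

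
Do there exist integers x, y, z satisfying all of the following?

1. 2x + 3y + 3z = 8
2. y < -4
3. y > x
Yes

Take x = -8, y = -7, z = 15. Substituting into each constraint:
  (1) 2(-8) + 3(-7) + 3(15) = 8 ✓
  (2) -7 < -4 ✓
  (3) -7 > -8 ✓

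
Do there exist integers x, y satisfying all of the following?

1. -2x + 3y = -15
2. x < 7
Yes

Take x = 6, y = -1. Substituting into each constraint:
  (1) -2(6) + 3(-1) = -15 ✓
  (2) 6 < 7 ✓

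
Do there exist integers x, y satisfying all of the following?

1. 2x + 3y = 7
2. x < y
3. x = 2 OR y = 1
No

The full constraint system is jointly infeasible over the integers. Each constraint and what it forces:

  - 2x + 3y = 7: is a linear equation tying the variables together
  - x < y: bounds one variable relative to another variable
  - x = 2 OR y = 1: forces a choice: either x = 2 or y = 1

Split on the disjunction (x = 2 OR y = 1):
  • If x = 2: the equation forces y = 1, giving (x, y) = (2, 1), which violates y > x.
  • If y = 1: the equation forces x = 2, giving (y, x) = (1, 2), which violates y > x.
Both branches are infeasible, so the system has no integer solution.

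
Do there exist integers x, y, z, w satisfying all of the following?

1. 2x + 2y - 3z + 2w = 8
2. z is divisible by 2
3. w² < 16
Yes

Take x = 4, y = 0, z = 0, w = 0. Substituting into each constraint:
  (1) 2(4) + 2(0) - 3(0) + 2(0) = 8 ✓
  (2) 0 = 2 × 0, remainder 0 ✓
  (3) w² = (0)² = 0, and 0 < 16 ✓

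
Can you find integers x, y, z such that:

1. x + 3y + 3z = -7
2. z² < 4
Yes

Take x = -7, y = 0, z = 0. Substituting into each constraint:
  (1) (-7) + 3(0) + 3(0) = -7 ✓
  (2) z² = (0)² = 0, and 0 < 4 ✓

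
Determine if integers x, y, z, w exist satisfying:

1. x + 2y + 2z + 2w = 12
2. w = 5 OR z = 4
Yes

Take x = 0, y = 2, z = 4, w = 0. Substituting into each constraint:
  (1) 0 + 2(2) + 2(4) + 2(0) = 12 ✓
  (2) z = 4, target 4 ✓ (second branch holds)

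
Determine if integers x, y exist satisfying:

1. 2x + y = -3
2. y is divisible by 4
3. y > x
No

A contradictory subset is {2x + y = -3, y is divisible by 4}. No integer assignment can satisfy these jointly:

  - 2x + y = -3: is a linear equation tying the variables together
  - y is divisible by 4: restricts y to multiples of 4

Modular obstruction: writing y = 4y', every remaining term of the linear equation is divisible by 2, so the left side is ≡ 0 (mod 2); but the right side -3 ≡ 1 (mod 2). No integers can satisfy it.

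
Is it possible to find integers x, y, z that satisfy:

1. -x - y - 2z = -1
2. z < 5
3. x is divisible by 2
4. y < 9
Yes

Take x = 0, y = 1, z = 0. Substituting into each constraint:
  (1) 0 + (-1) - 2(0) = -1 ✓
  (2) 0 < 5 ✓
  (3) 0 = 2 × 0, remainder 0 ✓
  (4) 1 < 9 ✓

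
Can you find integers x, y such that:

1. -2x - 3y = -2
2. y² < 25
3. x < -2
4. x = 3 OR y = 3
No

A contradictory subset is {-2x - 3y = -2, x < -2, x = 3 OR y = 3}. No integer assignment can satisfy these jointly:

  - -2x - 3y = -2: is a linear equation tying the variables together
  - x < -2: bounds one variable relative to a constant
  - x = 3 OR y = 3: forces a choice: either x = 3 or y = 3

Split on the disjunction (x = 3 OR y = 3):
  • If x = 3: this contradicts the bound x ≤ -3.
  • If y = 3: with y = 3, every remaining term of the linear equation is divisible by 2, so the left side is ≡ 0 (mod 2); but the right side 7 ≡ 1 (mod 2). No integers can satisfy it.
Both branches are infeasible, so the system has no integer solution.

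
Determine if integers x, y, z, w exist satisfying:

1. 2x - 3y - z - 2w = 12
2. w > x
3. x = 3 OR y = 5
Yes

Take x = 3, y = -6, z = 0, w = 6. Substituting into each constraint:
  (1) 2(3) - 3(-6) + 0 - 2(6) = 12 ✓
  (2) 6 > 3 ✓
  (3) x = 3, target 3 ✓ (first branch holds)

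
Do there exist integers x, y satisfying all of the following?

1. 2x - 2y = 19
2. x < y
No

Even the single constraint (2x - 2y = 19) is infeasible over the integers.

  - 2x - 2y = 19: every term on the left is divisible by 2, so the LHS ≡ 0 (mod 2), but the RHS 19 is not — no integer solution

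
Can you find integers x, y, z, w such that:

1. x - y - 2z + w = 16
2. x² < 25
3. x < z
Yes

Take x = 0, y = -18, z = 1, w = 0. Substituting into each constraint:
  (1) 0 + 18 - 2(1) + 0 = 16 ✓
  (2) x² = (0)² = 0, and 0 < 25 ✓
  (3) 0 < 1 ✓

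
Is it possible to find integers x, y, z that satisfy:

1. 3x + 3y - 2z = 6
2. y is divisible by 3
Yes

Take x = 2, y = 0, z = 0. Substituting into each constraint:
  (1) 3(2) + 3(0) - 2(0) = 6 ✓
  (2) 0 = 3 × 0, remainder 0 ✓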